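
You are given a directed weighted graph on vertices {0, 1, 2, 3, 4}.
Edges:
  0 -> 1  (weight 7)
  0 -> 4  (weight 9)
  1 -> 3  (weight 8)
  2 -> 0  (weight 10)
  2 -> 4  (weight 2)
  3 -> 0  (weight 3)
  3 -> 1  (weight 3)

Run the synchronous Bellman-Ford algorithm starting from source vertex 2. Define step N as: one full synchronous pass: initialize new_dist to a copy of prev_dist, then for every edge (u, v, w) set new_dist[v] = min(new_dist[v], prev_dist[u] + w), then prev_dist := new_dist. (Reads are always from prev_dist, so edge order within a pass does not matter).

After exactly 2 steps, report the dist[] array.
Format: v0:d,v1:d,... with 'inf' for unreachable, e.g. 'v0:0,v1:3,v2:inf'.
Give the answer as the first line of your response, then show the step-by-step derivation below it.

v0:10,v1:17,v2:0,v3:inf,v4:2

step 1: dist = v0:10,v1:inf,v2:0,v3:inf,v4:2
step 2: dist = v0:10,v1:17,v2:0,v3:inf,v4:2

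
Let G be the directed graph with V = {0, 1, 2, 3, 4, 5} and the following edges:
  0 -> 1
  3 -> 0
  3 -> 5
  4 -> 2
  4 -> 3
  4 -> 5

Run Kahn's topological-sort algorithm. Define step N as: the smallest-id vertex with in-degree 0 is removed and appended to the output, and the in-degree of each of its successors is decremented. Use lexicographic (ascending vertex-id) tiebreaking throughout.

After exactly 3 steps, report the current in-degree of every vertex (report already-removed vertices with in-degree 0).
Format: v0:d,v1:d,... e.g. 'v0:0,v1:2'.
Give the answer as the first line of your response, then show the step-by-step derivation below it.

v0:0,v1:1,v2:0,v3:0,v4:0,v5:0

step 1: output 4; order=[4]; indeg=(1,1,0,0,0,1)
step 2: output 2; order=[4,2]; indeg=(1,1,0,0,0,1)
step 3: output 3; order=[4,2,3]; indeg=(0,1,0,0,0,0)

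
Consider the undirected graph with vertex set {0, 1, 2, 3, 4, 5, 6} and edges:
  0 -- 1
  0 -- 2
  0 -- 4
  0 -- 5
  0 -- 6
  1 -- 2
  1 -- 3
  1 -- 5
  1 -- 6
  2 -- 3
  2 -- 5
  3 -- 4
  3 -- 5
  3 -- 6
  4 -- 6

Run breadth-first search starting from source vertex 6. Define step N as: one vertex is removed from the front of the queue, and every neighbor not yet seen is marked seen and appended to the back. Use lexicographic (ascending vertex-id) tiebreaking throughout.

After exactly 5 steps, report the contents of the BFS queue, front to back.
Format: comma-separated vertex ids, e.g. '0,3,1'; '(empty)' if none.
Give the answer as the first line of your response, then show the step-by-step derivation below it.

2,5

step 1: dequeue 6; queue=[0,1,3,4]; order=6
step 2: dequeue 0; queue=[1,3,4,2,5]; order=6,0
step 3: dequeue 1; queue=[3,4,2,5]; order=6,0,1
step 4: dequeue 3; queue=[4,2,5]; order=6,0,1,3
step 5: dequeue 4; queue=[2,5]; order=6,0,1,3,4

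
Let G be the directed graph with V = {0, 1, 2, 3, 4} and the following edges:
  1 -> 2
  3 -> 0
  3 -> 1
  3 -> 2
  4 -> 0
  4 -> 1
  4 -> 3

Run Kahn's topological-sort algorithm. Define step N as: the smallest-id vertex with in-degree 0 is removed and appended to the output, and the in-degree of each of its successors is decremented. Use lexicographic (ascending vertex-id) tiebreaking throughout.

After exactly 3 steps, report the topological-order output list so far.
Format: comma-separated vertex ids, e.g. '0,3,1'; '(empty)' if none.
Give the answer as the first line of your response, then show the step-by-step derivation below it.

4,3,0

step 1: output 4; order=[4]; indeg=(1,1,2,0,0)
step 2: output 3; order=[4,3]; indeg=(0,0,1,0,0)
step 3: output 0; order=[4,3,0]; indeg=(0,0,1,0,0)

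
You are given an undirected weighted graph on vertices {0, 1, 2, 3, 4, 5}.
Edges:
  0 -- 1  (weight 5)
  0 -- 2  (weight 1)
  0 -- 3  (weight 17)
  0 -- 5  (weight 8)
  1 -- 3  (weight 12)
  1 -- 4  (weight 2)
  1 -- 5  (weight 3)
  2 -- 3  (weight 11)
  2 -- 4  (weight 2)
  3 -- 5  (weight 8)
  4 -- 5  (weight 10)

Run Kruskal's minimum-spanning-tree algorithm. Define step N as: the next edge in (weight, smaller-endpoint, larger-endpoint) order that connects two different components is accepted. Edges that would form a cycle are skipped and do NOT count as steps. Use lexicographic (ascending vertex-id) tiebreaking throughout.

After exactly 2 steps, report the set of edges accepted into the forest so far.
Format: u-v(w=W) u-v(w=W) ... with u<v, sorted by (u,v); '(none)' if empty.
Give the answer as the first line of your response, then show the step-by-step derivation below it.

0-2(w=1) 1-4(w=2)

step 1: add edge 0-2 (w=1); MST = {0-2(w=1)}
step 2: add edge 1-4 (w=2); MST = {0-2(w=1) 1-4(w=2)}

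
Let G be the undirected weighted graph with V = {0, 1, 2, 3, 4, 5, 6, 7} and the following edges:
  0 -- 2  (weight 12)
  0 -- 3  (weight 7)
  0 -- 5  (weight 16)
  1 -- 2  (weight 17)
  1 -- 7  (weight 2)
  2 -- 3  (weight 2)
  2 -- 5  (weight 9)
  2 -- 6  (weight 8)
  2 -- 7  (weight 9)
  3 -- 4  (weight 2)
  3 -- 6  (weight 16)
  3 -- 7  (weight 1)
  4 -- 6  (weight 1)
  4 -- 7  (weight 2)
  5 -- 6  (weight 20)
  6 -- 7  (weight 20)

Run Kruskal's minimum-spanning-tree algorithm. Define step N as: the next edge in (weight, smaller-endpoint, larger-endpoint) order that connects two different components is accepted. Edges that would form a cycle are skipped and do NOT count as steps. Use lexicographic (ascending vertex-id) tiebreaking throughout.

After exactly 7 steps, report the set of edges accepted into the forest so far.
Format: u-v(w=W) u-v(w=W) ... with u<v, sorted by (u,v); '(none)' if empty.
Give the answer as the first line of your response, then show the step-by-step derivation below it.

0-3(w=7) 1-7(w=2) 2-3(w=2) 2-5(w=9) 3-4(w=2) 3-7(w=1) 4-6(w=1)

step 1: add edge 3-7 (w=1); MST = {3-7(w=1)}
step 2: add edge 4-6 (w=1); MST = {3-7(w=1) 4-6(w=1)}
step 3: add edge 1-7 (w=2); MST = {1-7(w=2) 3-7(w=1) 4-6(w=1)}
step 4: add edge 2-3 (w=2); MST = {1-7(w=2) 2-3(w=2) 3-7(w=1) 4-6(w=1)}
step 5: add edge 3-4 (w=2); MST = {1-7(w=2) 2-3(w=2) 3-4(w=2) 3-7(w=1) 4-6(w=1)}
step 6: add edge 0-3 (w=7); MST = {0-3(w=7) 1-7(w=2) 2-3(w=2) 3-4(w=2) 3-7(w=1) 4-6(w=1)}
step 7: add edge 2-5 (w=9); MST = {0-3(w=7) 1-7(w=2) 2-3(w=2) 2-5(w=9) 3-4(w=2) 3-7(w=1) 4-6(w=1)}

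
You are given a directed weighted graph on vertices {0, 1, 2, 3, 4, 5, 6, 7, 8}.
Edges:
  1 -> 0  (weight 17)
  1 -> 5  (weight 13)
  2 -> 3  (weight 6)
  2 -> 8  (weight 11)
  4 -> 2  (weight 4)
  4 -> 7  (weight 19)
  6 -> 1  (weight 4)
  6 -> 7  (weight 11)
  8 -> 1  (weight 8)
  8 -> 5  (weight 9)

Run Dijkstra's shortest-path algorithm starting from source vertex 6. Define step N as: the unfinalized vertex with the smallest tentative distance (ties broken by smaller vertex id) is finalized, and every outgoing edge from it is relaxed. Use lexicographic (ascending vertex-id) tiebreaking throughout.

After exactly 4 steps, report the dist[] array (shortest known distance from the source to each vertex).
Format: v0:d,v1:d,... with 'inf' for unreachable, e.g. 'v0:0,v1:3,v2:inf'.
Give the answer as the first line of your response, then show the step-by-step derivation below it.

v0:21,v1:4,v2:inf,v3:inf,v4:inf,v5:17,v6:0,v7:11,v8:inf

step 1: dist = v0:inf,v1:4,v2:inf,v3:inf,v4:inf,v5:inf,v6:0,v7:11,v8:inf
step 2: dist = v0:21,v1:4,v2:inf,v3:inf,v4:inf,v5:17,v6:0,v7:11,v8:inf
step 3: dist = v0:21,v1:4,v2:inf,v3:inf,v4:inf,v5:17,v6:0,v7:11,v8:inf
step 4: dist = v0:21,v1:4,v2:inf,v3:inf,v4:inf,v5:17,v6:0,v7:11,v8:inf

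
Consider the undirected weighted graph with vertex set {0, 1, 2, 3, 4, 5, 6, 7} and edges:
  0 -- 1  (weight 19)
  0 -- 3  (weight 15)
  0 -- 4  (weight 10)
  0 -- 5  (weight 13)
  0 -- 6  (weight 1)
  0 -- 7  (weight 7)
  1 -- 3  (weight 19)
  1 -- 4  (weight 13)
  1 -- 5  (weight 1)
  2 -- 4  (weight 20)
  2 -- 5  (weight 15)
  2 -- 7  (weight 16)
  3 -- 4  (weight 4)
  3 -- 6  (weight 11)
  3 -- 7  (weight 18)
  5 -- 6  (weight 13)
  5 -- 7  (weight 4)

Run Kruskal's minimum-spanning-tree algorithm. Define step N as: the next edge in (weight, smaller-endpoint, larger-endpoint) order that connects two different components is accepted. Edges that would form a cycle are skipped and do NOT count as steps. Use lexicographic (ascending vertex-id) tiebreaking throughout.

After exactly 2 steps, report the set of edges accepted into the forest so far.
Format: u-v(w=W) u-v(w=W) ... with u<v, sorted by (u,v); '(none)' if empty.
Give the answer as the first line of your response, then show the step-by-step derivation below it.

0-6(w=1) 1-5(w=1)

step 1: add edge 0-6 (w=1); MST = {0-6(w=1)}
step 2: add edge 1-5 (w=1); MST = {0-6(w=1) 1-5(w=1)}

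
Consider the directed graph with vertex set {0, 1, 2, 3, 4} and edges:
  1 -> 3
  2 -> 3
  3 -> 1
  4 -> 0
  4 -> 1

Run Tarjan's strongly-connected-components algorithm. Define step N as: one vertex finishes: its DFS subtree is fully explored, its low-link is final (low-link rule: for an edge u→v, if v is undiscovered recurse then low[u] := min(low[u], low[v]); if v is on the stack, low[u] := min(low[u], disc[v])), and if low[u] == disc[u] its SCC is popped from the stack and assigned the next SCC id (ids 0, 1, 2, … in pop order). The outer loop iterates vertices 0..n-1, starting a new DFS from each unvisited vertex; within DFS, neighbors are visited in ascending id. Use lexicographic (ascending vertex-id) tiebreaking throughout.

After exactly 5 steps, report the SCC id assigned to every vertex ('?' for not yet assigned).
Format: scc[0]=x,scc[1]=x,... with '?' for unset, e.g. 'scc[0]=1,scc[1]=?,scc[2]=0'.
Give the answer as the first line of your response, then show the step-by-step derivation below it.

scc[0]=0,scc[1]=1,scc[2]=2,scc[3]=1,scc[4]=3

step 1: low=(low[0]=0,low[1]=?,low[2]=?,low[3]=?,low[4]=?); scc=(scc[0]=0,scc[1]=?,scc[2]=?,scc[3]=?,scc[4]=?)
step 2: low=(low[0]=0,low[1]=1,low[2]=?,low[3]=1,low[4]=?); scc=(scc[0]=0,scc[1]=?,scc[2]=?,scc[3]=?,scc[4]=?)
step 3: low=(low[0]=0,low[1]=1,low[2]=?,low[3]=1,low[4]=?); scc=(scc[0]=0,scc[1]=1,scc[2]=?,scc[3]=1,scc[4]=?)
step 4: low=(low[0]=0,low[1]=1,low[2]=3,low[3]=1,low[4]=?); scc=(scc[0]=0,scc[1]=1,scc[2]=2,scc[3]=1,scc[4]=?)
step 5: low=(low[0]=0,low[1]=1,low[2]=3,low[3]=1,low[4]=4); scc=(scc[0]=0,scc[1]=1,scc[2]=2,scc[3]=1,scc[4]=3)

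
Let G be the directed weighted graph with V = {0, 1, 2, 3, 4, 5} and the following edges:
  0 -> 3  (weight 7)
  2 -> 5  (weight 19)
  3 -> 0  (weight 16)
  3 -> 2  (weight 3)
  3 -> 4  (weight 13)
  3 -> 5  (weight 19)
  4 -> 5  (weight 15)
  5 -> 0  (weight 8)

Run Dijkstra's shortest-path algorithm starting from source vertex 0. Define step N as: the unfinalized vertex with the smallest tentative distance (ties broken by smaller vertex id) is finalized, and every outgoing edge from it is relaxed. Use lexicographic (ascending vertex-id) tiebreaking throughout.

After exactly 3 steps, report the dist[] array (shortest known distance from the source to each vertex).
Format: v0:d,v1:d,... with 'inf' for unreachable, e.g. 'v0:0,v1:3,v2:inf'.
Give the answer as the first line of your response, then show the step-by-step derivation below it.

v0:0,v1:inf,v2:10,v3:7,v4:20,v5:26

step 1: dist = v0:0,v1:inf,v2:inf,v3:7,v4:inf,v5:inf
step 2: dist = v0:0,v1:inf,v2:10,v3:7,v4:20,v5:26
step 3: dist = v0:0,v1:inf,v2:10,v3:7,v4:20,v5:26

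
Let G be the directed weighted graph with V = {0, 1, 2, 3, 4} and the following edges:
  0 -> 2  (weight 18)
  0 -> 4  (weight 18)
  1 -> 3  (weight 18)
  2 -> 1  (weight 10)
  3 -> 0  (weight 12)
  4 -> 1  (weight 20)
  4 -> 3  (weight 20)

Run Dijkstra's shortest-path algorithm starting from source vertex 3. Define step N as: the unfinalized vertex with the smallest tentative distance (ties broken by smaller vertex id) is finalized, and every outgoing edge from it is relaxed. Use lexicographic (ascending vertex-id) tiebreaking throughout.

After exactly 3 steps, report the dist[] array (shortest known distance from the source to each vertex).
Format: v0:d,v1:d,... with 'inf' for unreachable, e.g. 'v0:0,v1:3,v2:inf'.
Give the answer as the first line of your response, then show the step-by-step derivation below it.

v0:12,v1:40,v2:30,v3:0,v4:30

step 1: dist = v0:12,v1:inf,v2:inf,v3:0,v4:inf
step 2: dist = v0:12,v1:inf,v2:30,v3:0,v4:30
step 3: dist = v0:12,v1:40,v2:30,v3:0,v4:30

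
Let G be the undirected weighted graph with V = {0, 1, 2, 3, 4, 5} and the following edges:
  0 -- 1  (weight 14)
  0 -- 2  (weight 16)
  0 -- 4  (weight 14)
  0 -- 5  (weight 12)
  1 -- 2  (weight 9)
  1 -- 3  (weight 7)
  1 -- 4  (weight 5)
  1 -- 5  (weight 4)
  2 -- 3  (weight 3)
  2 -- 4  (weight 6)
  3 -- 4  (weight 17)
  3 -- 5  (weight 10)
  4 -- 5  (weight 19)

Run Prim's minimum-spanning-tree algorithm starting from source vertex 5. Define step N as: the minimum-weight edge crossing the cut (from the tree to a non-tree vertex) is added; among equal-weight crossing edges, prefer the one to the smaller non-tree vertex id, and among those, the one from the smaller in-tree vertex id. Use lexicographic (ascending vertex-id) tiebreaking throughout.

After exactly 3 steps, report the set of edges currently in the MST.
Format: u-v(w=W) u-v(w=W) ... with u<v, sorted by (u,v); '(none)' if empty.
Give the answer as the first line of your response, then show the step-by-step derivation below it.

1-4(w=5) 1-5(w=4) 2-4(w=6)

step 1: add edge 1-5 (w=4); MST = {1-5(w=4)}
step 2: add edge 1-4 (w=5); MST = {1-4(w=5) 1-5(w=4)}
step 3: add edge 2-4 (w=6); MST = {1-4(w=5) 1-5(w=4) 2-4(w=6)}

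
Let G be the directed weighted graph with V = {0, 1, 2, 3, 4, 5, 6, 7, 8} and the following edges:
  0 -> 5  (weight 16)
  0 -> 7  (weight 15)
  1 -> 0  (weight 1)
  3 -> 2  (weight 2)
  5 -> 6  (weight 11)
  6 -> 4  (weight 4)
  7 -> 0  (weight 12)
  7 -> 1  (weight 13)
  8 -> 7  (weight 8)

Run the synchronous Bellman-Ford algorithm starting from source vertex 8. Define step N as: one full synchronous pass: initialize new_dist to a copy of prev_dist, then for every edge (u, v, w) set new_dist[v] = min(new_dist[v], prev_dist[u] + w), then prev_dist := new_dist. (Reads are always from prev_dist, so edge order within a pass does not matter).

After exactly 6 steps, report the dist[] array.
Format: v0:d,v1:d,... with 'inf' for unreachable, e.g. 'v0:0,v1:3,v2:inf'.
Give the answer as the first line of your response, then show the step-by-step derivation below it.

v0:20,v1:21,v2:inf,v3:inf,v4:51,v5:36,v6:47,v7:8,v8:0

step 1: dist = v0:inf,v1:inf,v2:inf,v3:inf,v4:inf,v5:inf,v6:inf,v7:8,v8:0
step 2: dist = v0:20,v1:21,v2:inf,v3:inf,v4:inf,v5:inf,v6:inf,v7:8,v8:0
step 3: dist = v0:20,v1:21,v2:inf,v3:inf,v4:inf,v5:36,v6:inf,v7:8,v8:0
step 4: dist = v0:20,v1:21,v2:inf,v3:inf,v4:inf,v5:36,v6:47,v7:8,v8:0
step 5: dist = v0:20,v1:21,v2:inf,v3:inf,v4:51,v5:36,v6:47,v7:8,v8:0
step 6: dist = v0:20,v1:21,v2:inf,v3:inf,v4:51,v5:36,v6:47,v7:8,v8:0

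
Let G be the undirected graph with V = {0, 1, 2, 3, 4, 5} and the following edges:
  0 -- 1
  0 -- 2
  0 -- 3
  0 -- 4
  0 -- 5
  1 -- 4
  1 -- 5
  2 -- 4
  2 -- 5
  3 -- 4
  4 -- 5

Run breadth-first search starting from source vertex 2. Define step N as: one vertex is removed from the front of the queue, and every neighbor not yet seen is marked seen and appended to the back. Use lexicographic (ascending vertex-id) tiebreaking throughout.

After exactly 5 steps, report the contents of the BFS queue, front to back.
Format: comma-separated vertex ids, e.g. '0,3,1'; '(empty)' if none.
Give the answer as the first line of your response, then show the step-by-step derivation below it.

3

step 1: dequeue 2; queue=[0,4,5]; order=2
step 2: dequeue 0; queue=[4,5,1,3]; order=2,0
step 3: dequeue 4; queue=[5,1,3]; order=2,0,4
step 4: dequeue 5; queue=[1,3]; order=2,0,4,5
step 5: dequeue 1; queue=[3]; order=2,0,4,5,1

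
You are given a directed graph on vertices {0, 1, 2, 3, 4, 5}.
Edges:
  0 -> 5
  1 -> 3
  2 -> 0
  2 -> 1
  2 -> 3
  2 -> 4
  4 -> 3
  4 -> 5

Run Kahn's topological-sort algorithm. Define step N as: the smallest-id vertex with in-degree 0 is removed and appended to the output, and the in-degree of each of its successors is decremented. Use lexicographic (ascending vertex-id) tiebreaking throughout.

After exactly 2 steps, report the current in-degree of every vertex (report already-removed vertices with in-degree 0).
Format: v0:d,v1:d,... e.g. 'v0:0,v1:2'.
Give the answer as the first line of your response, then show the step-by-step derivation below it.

v0:0,v1:0,v2:0,v3:2,v4:0,v5:1

step 1: output 2; order=[2]; indeg=(0,0,0,2,0,2)
step 2: output 0; order=[2,0]; indeg=(0,0,0,2,0,1)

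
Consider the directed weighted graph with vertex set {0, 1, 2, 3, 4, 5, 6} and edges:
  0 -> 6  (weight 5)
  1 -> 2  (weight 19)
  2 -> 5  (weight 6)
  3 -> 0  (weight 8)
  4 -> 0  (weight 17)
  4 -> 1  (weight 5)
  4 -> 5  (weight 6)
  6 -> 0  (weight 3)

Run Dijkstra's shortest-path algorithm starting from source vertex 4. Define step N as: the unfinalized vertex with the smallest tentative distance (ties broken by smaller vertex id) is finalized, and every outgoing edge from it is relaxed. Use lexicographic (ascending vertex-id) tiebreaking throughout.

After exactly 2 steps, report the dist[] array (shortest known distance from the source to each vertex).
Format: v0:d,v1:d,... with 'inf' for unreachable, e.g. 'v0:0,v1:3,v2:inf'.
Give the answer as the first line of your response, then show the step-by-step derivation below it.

v0:17,v1:5,v2:24,v3:inf,v4:0,v5:6,v6:inf

step 1: dist = v0:17,v1:5,v2:inf,v3:inf,v4:0,v5:6,v6:inf
step 2: dist = v0:17,v1:5,v2:24,v3:inf,v4:0,v5:6,v6:inf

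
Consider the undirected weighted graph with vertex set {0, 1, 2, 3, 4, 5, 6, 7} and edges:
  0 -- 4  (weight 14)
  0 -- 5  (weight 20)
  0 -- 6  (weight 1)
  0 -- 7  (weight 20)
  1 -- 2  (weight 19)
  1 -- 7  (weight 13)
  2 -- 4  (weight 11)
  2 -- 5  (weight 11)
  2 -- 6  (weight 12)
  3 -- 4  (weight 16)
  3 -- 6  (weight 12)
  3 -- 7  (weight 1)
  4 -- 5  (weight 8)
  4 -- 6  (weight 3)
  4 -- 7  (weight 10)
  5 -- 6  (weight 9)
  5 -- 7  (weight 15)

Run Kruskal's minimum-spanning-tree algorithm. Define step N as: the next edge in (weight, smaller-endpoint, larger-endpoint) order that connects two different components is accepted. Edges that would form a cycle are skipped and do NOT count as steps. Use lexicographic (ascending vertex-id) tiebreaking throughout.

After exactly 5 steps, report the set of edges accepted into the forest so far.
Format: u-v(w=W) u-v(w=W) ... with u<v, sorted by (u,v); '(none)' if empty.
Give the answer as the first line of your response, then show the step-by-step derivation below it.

0-6(w=1) 3-7(w=1) 4-5(w=8) 4-6(w=3) 4-7(w=10)

step 1: add edge 0-6 (w=1); MST = {0-6(w=1)}
step 2: add edge 3-7 (w=1); MST = {0-6(w=1) 3-7(w=1)}
step 3: add edge 4-6 (w=3); MST = {0-6(w=1) 3-7(w=1) 4-6(w=3)}
step 4: add edge 4-5 (w=8); MST = {0-6(w=1) 3-7(w=1) 4-5(w=8) 4-6(w=3)}
step 5: add edge 4-7 (w=10); MST = {0-6(w=1) 3-7(w=1) 4-5(w=8) 4-6(w=3) 4-7(w=10)}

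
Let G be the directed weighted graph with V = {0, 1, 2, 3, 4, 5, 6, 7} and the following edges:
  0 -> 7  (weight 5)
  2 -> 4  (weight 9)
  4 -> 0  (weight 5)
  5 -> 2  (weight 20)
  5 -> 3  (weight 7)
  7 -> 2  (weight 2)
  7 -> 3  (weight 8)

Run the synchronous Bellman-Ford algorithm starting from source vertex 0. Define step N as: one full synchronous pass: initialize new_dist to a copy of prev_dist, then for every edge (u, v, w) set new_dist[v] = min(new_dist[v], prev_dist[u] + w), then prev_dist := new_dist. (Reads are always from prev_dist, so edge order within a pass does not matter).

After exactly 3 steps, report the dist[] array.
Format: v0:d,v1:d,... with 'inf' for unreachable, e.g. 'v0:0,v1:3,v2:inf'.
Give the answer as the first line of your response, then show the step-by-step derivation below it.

v0:0,v1:inf,v2:7,v3:13,v4:16,v5:inf,v6:inf,v7:5

step 1: dist = v0:0,v1:inf,v2:inf,v3:inf,v4:inf,v5:inf,v6:inf,v7:5
step 2: dist = v0:0,v1:inf,v2:7,v3:13,v4:inf,v5:inf,v6:inf,v7:5
step 3: dist = v0:0,v1:inf,v2:7,v3:13,v4:16,v5:inf,v6:inf,v7:5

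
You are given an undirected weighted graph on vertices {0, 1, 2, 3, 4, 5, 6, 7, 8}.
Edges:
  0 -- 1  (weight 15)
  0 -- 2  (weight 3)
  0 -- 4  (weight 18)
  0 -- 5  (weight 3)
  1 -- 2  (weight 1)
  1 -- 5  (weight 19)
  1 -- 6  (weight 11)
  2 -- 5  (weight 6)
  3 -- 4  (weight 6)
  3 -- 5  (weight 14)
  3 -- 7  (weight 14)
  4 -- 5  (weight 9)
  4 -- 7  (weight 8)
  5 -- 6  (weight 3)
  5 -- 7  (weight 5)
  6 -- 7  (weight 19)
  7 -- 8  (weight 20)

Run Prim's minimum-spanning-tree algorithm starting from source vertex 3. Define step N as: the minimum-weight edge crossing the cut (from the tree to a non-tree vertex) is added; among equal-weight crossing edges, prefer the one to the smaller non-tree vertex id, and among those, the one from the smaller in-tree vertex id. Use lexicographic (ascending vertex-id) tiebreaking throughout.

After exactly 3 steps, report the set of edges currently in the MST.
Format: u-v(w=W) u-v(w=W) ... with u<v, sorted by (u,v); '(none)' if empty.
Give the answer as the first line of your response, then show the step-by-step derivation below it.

3-4(w=6) 4-7(w=8) 5-7(w=5)

step 1: add edge 3-4 (w=6); MST = {3-4(w=6)}
step 2: add edge 4-7 (w=8); MST = {3-4(w=6) 4-7(w=8)}
step 3: add edge 5-7 (w=5); MST = {3-4(w=6) 4-7(w=8) 5-7(w=5)}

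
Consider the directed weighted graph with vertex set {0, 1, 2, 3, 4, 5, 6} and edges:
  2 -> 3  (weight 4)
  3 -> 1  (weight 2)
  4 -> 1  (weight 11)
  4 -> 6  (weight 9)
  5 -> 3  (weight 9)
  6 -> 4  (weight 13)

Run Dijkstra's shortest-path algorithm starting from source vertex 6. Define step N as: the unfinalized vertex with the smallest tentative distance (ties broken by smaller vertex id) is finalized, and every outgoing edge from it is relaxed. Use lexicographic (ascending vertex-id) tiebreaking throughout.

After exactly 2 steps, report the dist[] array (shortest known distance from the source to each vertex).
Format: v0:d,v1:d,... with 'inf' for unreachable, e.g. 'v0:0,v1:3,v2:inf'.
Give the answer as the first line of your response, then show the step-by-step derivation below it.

v0:inf,v1:24,v2:inf,v3:inf,v4:13,v5:inf,v6:0

step 1: dist = v0:inf,v1:inf,v2:inf,v3:inf,v4:13,v5:inf,v6:0
step 2: dist = v0:inf,v1:24,v2:inf,v3:inf,v4:13,v5:inf,v6:0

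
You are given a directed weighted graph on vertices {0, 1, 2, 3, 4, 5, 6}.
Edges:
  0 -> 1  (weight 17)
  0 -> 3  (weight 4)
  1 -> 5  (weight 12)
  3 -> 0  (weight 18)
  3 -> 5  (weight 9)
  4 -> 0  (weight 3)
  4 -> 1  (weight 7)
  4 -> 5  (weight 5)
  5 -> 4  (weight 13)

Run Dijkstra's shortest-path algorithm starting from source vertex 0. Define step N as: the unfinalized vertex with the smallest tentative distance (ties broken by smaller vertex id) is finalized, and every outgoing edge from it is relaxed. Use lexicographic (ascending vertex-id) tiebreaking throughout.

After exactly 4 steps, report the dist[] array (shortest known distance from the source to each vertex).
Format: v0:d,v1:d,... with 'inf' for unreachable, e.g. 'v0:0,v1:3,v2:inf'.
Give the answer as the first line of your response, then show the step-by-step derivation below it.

v0:0,v1:17,v2:inf,v3:4,v4:26,v5:13,v6:inf

step 1: dist = v0:0,v1:17,v2:inf,v3:4,v4:inf,v5:inf,v6:inf
step 2: dist = v0:0,v1:17,v2:inf,v3:4,v4:inf,v5:13,v6:inf
step 3: dist = v0:0,v1:17,v2:inf,v3:4,v4:26,v5:13,v6:inf
step 4: dist = v0:0,v1:17,v2:inf,v3:4,v4:26,v5:13,v6:inf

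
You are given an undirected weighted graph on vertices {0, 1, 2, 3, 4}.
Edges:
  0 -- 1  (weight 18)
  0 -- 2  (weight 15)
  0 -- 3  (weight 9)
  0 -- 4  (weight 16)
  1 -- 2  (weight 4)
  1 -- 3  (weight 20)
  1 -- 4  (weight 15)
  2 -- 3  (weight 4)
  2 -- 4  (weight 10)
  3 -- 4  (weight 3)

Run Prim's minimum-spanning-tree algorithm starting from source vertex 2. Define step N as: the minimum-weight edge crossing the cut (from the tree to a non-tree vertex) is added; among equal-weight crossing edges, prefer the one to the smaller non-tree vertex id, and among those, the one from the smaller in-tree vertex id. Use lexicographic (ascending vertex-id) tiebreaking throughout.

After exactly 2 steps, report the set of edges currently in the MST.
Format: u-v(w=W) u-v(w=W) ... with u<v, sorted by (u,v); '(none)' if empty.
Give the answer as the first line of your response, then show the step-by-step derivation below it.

1-2(w=4) 2-3(w=4)

step 1: add edge 1-2 (w=4); MST = {1-2(w=4)}
step 2: add edge 2-3 (w=4); MST = {1-2(w=4) 2-3(w=4)}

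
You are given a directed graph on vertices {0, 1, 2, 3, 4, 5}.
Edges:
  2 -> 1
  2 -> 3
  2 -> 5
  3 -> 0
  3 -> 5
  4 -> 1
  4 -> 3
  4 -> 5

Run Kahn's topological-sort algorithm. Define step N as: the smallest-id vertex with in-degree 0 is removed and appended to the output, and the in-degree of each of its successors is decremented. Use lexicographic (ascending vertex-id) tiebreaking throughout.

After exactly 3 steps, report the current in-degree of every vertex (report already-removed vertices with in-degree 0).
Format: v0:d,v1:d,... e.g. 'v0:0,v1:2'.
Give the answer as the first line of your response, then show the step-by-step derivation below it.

v0:1,v1:0,v2:0,v3:0,v4:0,v5:1

step 1: output 2; order=[2]; indeg=(1,1,0,1,0,2)
step 2: output 4; order=[2,4]; indeg=(1,0,0,0,0,1)
step 3: output 1; order=[2,4,1]; indeg=(1,0,0,0,0,1)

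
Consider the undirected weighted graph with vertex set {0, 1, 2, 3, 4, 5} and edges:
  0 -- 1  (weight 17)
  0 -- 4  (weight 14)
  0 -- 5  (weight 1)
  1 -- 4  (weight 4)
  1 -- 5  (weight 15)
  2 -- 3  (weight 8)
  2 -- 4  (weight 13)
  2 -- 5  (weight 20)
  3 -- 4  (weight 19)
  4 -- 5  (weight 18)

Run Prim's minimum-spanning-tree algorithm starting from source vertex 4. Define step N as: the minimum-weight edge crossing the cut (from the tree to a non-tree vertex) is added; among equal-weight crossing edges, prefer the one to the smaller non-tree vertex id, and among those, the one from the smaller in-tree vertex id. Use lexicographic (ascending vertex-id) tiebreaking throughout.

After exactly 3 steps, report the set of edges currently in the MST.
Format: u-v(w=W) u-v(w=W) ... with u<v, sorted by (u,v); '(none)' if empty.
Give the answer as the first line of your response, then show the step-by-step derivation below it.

1-4(w=4) 2-3(w=8) 2-4(w=13)

step 1: add edge 1-4 (w=4); MST = {1-4(w=4)}
step 2: add edge 2-4 (w=13); MST = {1-4(w=4) 2-4(w=13)}
step 3: add edge 2-3 (w=8); MST = {1-4(w=4) 2-3(w=8) 2-4(w=13)}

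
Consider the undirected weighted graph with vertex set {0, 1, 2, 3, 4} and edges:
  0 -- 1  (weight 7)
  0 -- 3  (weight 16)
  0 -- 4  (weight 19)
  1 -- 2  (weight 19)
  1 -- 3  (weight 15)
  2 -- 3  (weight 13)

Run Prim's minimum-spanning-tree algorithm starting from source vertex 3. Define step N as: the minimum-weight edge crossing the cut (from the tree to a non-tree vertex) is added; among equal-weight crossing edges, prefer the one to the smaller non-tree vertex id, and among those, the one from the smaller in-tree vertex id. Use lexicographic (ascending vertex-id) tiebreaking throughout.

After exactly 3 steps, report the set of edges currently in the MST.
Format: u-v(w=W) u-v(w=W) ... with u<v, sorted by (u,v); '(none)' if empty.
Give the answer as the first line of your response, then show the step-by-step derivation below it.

0-1(w=7) 1-3(w=15) 2-3(w=13)

step 1: add edge 2-3 (w=13); MST = {2-3(w=13)}
step 2: add edge 1-3 (w=15); MST = {1-3(w=15) 2-3(w=13)}
step 3: add edge 0-1 (w=7); MST = {0-1(w=7) 1-3(w=15) 2-3(w=13)}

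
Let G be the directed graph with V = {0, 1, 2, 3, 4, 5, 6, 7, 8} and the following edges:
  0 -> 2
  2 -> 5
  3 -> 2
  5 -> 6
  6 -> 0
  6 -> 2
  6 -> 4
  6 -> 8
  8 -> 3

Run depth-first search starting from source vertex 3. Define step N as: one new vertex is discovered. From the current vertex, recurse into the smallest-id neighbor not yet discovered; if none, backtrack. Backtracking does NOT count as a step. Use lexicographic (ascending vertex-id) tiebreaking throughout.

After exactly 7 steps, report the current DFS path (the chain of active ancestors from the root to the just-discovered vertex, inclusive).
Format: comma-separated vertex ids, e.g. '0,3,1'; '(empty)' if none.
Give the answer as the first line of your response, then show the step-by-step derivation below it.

3,2,5,6,8

step 1: discover 3; path=3; order=3
step 2: discover 2; path=3>2; order=3,2
step 3: discover 5; path=3>2>5; order=3,2,5
step 4: discover 6; path=3>2>5>6; order=3,2,5,6
step 5: discover 0; path=3>2>5>6>0; order=3,2,5,6,0
step 6: discover 4; path=3>2>5>6>4; order=3,2,5,6,0,4
step 7: discover 8; path=3>2>5>6>8; order=3,2,5,6,0,4,8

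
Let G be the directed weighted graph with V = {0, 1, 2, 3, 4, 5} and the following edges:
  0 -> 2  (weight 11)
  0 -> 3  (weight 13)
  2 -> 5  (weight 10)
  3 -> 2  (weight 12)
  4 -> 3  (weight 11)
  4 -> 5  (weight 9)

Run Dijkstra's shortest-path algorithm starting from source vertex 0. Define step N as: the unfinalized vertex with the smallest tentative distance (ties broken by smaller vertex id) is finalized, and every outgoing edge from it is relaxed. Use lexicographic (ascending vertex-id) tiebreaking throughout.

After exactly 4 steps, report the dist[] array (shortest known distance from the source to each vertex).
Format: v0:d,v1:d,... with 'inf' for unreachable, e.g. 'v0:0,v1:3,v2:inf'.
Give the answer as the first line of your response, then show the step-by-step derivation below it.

v0:0,v1:inf,v2:11,v3:13,v4:inf,v5:21

step 1: dist = v0:0,v1:inf,v2:11,v3:13,v4:inf,v5:inf
step 2: dist = v0:0,v1:inf,v2:11,v3:13,v4:inf,v5:21
step 3: dist = v0:0,v1:inf,v2:11,v3:13,v4:inf,v5:21
step 4: dist = v0:0,v1:inf,v2:11,v3:13,v4:inf,v5:21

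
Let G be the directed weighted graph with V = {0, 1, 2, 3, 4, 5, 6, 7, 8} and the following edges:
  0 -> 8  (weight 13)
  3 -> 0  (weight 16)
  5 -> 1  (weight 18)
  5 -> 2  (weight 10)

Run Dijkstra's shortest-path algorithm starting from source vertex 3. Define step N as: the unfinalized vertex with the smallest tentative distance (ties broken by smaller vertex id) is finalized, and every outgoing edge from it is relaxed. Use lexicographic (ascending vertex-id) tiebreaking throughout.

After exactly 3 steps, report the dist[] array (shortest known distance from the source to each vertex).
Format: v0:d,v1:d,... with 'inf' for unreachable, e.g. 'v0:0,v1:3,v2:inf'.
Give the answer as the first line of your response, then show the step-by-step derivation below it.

v0:16,v1:inf,v2:inf,v3:0,v4:inf,v5:inf,v6:inf,v7:inf,v8:29

step 1: dist = v0:16,v1:inf,v2:inf,v3:0,v4:inf,v5:inf,v6:inf,v7:inf,v8:inf
step 2: dist = v0:16,v1:inf,v2:inf,v3:0,v4:inf,v5:inf,v6:inf,v7:inf,v8:29
step 3: dist = v0:16,v1:inf,v2:inf,v3:0,v4:inf,v5:inf,v6:inf,v7:inf,v8:29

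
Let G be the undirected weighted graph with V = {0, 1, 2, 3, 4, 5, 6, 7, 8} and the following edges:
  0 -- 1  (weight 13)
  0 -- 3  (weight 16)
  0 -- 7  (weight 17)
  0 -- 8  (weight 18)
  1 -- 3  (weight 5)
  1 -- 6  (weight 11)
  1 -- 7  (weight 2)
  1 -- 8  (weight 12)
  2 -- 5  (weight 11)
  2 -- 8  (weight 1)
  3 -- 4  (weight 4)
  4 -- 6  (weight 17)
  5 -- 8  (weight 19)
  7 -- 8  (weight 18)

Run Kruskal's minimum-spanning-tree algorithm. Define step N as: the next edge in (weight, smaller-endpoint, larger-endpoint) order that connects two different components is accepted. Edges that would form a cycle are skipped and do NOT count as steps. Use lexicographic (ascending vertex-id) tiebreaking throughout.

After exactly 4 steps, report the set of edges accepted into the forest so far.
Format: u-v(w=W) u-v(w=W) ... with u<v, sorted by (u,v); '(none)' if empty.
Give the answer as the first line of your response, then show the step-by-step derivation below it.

1-3(w=5) 1-7(w=2) 2-8(w=1) 3-4(w=4)

step 1: add edge 2-8 (w=1); MST = {2-8(w=1)}
step 2: add edge 1-7 (w=2); MST = {1-7(w=2) 2-8(w=1)}
step 3: add edge 3-4 (w=4); MST = {1-7(w=2) 2-8(w=1) 3-4(w=4)}
step 4: add edge 1-3 (w=5); MST = {1-3(w=5) 1-7(w=2) 2-8(w=1) 3-4(w=4)}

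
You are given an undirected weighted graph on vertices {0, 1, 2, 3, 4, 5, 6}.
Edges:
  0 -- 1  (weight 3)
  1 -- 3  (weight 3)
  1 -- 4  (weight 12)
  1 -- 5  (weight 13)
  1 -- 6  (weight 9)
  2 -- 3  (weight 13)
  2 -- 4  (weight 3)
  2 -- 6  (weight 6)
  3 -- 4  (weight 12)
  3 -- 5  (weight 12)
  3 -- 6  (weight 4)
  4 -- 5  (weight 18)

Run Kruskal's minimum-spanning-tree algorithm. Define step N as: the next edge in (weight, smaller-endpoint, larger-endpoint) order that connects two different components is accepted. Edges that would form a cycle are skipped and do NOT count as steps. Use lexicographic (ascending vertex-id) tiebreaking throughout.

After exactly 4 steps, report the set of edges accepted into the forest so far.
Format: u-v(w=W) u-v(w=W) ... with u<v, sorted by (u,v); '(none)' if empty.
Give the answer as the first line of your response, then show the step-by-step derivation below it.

0-1(w=3) 1-3(w=3) 2-4(w=3) 3-6(w=4)

step 1: add edge 0-1 (w=3); MST = {0-1(w=3)}
step 2: add edge 1-3 (w=3); MST = {0-1(w=3) 1-3(w=3)}
step 3: add edge 2-4 (w=3); MST = {0-1(w=3) 1-3(w=3) 2-4(w=3)}
step 4: add edge 3-6 (w=4); MST = {0-1(w=3) 1-3(w=3) 2-4(w=3) 3-6(w=4)}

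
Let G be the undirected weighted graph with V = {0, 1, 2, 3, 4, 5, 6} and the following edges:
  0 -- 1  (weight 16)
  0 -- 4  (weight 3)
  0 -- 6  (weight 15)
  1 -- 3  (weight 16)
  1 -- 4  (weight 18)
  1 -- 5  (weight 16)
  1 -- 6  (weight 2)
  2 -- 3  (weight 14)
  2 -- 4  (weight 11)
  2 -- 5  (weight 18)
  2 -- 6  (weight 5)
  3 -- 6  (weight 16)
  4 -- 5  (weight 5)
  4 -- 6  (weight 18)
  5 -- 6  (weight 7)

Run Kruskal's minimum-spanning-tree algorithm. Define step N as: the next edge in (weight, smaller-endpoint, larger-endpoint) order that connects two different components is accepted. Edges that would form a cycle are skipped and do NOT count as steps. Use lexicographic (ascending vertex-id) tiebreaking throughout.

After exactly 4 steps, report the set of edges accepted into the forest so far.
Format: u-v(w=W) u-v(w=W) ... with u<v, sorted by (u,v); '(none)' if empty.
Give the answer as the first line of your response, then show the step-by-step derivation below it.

0-4(w=3) 1-6(w=2) 2-6(w=5) 4-5(w=5)

step 1: add edge 1-6 (w=2); MST = {1-6(w=2)}
step 2: add edge 0-4 (w=3); MST = {0-4(w=3) 1-6(w=2)}
step 3: add edge 2-6 (w=5); MST = {0-4(w=3) 1-6(w=2) 2-6(w=5)}
step 4: add edge 4-5 (w=5); MST = {0-4(w=3) 1-6(w=2) 2-6(w=5) 4-5(w=5)}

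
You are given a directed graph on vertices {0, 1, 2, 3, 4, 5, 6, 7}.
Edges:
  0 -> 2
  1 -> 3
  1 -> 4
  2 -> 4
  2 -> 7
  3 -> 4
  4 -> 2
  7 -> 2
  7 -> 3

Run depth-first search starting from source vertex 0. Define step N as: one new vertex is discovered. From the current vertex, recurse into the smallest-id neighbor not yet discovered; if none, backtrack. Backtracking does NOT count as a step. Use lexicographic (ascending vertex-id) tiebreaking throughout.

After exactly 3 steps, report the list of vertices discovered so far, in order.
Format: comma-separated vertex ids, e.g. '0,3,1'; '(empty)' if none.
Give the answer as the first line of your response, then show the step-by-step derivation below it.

0,2,4

step 1: discover 0; path=0; order=0
step 2: discover 2; path=0>2; order=0,2
step 3: discover 4; path=0>2>4; order=0,2,4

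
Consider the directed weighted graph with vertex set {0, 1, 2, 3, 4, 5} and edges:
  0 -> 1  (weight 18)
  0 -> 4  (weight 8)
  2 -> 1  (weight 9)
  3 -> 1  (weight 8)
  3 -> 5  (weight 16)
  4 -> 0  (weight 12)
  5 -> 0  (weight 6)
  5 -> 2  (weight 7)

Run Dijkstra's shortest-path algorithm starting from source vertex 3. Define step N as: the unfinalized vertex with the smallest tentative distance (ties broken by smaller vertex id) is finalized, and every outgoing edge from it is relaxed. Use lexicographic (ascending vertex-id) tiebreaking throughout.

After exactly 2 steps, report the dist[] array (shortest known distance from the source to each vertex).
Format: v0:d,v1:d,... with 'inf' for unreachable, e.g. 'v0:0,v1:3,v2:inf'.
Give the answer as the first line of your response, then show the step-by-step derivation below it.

v0:inf,v1:8,v2:inf,v3:0,v4:inf,v5:16

step 1: dist = v0:inf,v1:8,v2:inf,v3:0,v4:inf,v5:16
step 2: dist = v0:inf,v1:8,v2:inf,v3:0,v4:inf,v5:16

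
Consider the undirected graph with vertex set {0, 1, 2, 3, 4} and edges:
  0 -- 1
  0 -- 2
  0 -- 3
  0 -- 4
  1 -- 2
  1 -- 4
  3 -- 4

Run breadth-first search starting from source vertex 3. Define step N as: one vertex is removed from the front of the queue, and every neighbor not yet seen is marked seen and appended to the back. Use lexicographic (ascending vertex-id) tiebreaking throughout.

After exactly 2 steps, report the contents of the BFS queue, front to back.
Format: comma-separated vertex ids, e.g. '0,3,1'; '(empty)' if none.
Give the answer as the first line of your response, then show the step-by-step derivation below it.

4,1,2

step 1: dequeue 3; queue=[0,4]; order=3
step 2: dequeue 0; queue=[4,1,2]; order=3,0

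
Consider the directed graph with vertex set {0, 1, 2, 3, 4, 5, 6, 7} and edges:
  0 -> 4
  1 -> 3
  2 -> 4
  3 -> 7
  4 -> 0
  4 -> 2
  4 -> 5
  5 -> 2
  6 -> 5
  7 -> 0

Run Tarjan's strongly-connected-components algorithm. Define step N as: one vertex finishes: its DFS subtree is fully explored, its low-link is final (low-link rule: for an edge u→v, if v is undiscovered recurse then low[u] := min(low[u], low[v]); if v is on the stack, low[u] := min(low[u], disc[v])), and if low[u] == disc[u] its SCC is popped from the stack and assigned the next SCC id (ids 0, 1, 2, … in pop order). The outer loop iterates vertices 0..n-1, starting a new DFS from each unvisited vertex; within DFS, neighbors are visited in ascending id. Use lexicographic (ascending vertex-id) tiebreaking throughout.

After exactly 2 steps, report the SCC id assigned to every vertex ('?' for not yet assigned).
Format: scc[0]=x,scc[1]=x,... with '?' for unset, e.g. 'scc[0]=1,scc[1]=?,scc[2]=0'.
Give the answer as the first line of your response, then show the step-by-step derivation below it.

scc[0]=?,scc[1]=?,scc[2]=?,scc[3]=?,scc[4]=?,scc[5]=?,scc[6]=?,scc[7]=?

step 1: low=(low[0]=0,low[1]=?,low[2]=1,low[3]=?,low[4]=0,low[5]=?,low[6]=?,low[7]=?); scc=(scc[0]=?,scc[1]=?,scc[2]=?,scc[3]=?,scc[4]=?,scc[5]=?,scc[6]=?,scc[7]=?)
step 2: low=(low[0]=0,low[1]=?,low[2]=1,low[3]=?,low[4]=0,low[5]=2,low[6]=?,low[7]=?); scc=(scc[0]=?,scc[1]=?,scc[2]=?,scc[3]=?,scc[4]=?,scc[5]=?,scc[6]=?,scc[7]=?)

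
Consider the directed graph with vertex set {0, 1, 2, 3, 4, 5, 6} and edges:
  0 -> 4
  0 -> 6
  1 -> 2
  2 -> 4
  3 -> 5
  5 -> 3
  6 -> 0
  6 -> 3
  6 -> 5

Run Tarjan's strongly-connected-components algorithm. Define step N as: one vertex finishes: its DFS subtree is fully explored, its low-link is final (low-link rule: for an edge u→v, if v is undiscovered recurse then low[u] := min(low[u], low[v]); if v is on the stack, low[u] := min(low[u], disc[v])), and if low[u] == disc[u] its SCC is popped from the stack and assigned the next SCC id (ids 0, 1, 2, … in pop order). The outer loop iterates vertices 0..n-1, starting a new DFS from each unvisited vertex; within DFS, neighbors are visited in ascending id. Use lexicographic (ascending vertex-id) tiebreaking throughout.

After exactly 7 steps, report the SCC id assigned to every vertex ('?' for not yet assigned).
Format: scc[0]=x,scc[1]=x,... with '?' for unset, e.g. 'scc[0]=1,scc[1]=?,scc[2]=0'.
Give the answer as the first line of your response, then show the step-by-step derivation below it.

scc[0]=2,scc[1]=4,scc[2]=3,scc[3]=1,scc[4]=0,scc[5]=1,scc[6]=2

step 1: low=(low[0]=0,low[1]=?,low[2]=?,low[3]=?,low[4]=1,low[5]=?,low[6]=?); scc=(scc[0]=?,scc[1]=?,scc[2]=?,scc[3]=?,scc[4]=0,scc[5]=?,scc[6]=?)
step 2: low=(low[0]=0,low[1]=?,low[2]=?,low[3]=3,low[4]=1,low[5]=3,low[6]=0); scc=(scc[0]=?,scc[1]=?,scc[2]=?,scc[3]=?,scc[4]=0,scc[5]=?,scc[6]=?)
step 3: low=(low[0]=0,low[1]=?,low[2]=?,low[3]=3,low[4]=1,low[5]=3,low[6]=0); scc=(scc[0]=?,scc[1]=?,scc[2]=?,scc[3]=1,scc[4]=0,scc[5]=1,scc[6]=?)
step 4: low=(low[0]=0,low[1]=?,low[2]=?,low[3]=3,low[4]=1,low[5]=3,low[6]=0); scc=(scc[0]=?,scc[1]=?,scc[2]=?,scc[3]=1,scc[4]=0,scc[5]=1,scc[6]=?)
step 5: low=(low[0]=0,low[1]=?,low[2]=?,low[3]=3,low[4]=1,low[5]=3,low[6]=0); scc=(scc[0]=2,scc[1]=?,scc[2]=?,scc[3]=1,scc[4]=0,scc[5]=1,scc[6]=2)
step 6: low=(low[0]=0,low[1]=5,low[2]=6,low[3]=3,low[4]=1,low[5]=3,low[6]=0); scc=(scc[0]=2,scc[1]=?,scc[2]=3,scc[3]=1,scc[4]=0,scc[5]=1,scc[6]=2)
step 7: low=(low[0]=0,low[1]=5,low[2]=6,low[3]=3,low[4]=1,low[5]=3,low[6]=0); scc=(scc[0]=2,scc[1]=4,scc[2]=3,scc[3]=1,scc[4]=0,scc[5]=1,scc[6]=2)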